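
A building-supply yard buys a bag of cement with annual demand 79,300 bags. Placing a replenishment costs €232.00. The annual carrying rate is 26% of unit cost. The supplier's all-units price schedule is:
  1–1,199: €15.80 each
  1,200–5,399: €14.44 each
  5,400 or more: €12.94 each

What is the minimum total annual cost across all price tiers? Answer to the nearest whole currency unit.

TC* ≈ €1,038,633

Holding cost per unit per year at price C is H = 0.26·C.
Candidates are each tier's EOQ (if it falls in that tier) and each price-break quantity.
Tier 1 (€15.80): EOQ = 2992.8 exceeds tier's upper bound 1199, so this tier is dominated.
EOQ at €14.44 = 3130.6 (feasible in tier 2): TC = 79,300×€14.44 + (79,300/3130.6)×232 + (3130.6/2)×0.26×€14.44 = €1,156,845.46.
EOQ at €12.94 = 3307.1 < 5400, so use break Q=5400: TC = 79,300×€12.94 + (79,300/5400.0)×232 + (5400.0/2)×0.26×€12.94 = €1,038,632.84.
Lowest total cost among the candidates is at Q = 5400.0.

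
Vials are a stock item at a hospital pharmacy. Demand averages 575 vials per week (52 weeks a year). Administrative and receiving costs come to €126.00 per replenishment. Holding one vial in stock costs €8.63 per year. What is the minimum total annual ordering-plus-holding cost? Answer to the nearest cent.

Annual demand D = 575 × 52 = 29,900.
EOQ = √(2DS/H) = √(2 × 29,900 × 126 / 8.63) ≈ 934.39.
At Q*, ordering cost (D/Q*)S equals holding cost (Q*/2)H, each = √(DSH/2).
Minimum total = √(2DSH) = √(2 × 29,900 × 126 × 8.63) ≈ 8063.828.

TC* ≈ €8,063.83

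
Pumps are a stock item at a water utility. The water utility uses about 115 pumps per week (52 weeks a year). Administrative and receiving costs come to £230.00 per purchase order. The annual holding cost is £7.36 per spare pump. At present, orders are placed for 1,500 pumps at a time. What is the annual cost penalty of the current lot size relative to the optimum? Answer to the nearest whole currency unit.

Annual demand D = 115 × 52 = 5,980.
EOQ = √(2DS/H) = √(2 × 5,980 × 230 / 7.36) ≈ 611.35.
Cost at Q* = (D/Q*)S + (Q*/2)H = √(2DSH) ≈ £4,499.54.
Cost at Q = 1,500: (5,980/1,500)×230 + (1,500/2)×7.36 = £916.93 + £5,520.00 = £6,436.93.
Excess = £6,436.93 − £4,499.54 = £1,937.39.

Extra cost ≈ £1,937 per year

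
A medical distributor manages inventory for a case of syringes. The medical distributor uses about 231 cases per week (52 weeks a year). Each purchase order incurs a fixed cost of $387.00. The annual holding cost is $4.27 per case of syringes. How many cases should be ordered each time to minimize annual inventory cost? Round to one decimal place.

Q* ≈ 1,475.6 cases

Annual demand D = 231 × 52 = 12,012.
EOQ = √(2DS / H) = √(2 × 12,012 × 387 / 4.27).
= √(9,297,288 / 4.27) = √2,177,350.8197 ≈ 1475.585.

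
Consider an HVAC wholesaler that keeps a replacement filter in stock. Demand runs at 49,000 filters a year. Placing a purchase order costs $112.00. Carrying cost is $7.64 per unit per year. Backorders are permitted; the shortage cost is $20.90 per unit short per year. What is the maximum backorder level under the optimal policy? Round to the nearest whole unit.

S* ≈ 375 filters

With planned backorders, Q* = √(2DS/H) · √((H+B)/B).
√(2DS/H) = √(2 × 49,000 × 112 / 7.64) = 1198.603.
√((H+B)/B) = √((7.64+20.9)/20.9) = 1.1686.
Q* ≈ 1400.649.
S* = Q* · H/(H+B) = 1400.649 × 7.64/28.54 ≈ 374.946.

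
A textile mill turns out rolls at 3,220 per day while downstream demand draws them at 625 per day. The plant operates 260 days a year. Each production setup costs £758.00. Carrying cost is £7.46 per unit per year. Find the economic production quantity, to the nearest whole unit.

Annual demand D = 625 × 260 = 162,500.
Production build-up factor (1 − d/p) = 1 − 625/3,220 = 0.8059.
Q* = √(2DS / (H(1 − d/p))) = √(2 × 162,500 × 758 / (7.46 × 0.8059)).
= √(246,350,000 / 6.012) ≈ 6401.270.

Q* ≈ 6,401 rolls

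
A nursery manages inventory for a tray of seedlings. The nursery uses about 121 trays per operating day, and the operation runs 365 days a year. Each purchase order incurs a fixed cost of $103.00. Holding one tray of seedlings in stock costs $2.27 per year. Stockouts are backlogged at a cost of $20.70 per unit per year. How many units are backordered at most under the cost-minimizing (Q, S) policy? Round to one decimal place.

S* ≈ 208.4 trays

Annual demand D = 121 × 365 = 44,165.
With planned backorders, Q* = √(2DS/H) · √((H+B)/B).
√(2DS/H) = √(2 × 44,165 × 103 / 2.27) = 2001.980.
√((H+B)/B) = √((2.27+20.7)/20.7) = 1.0534.
Q* ≈ 2108.896.
S* = Q* · H/(H+B) = 2108.896 × 2.27/22.97 ≈ 208.411.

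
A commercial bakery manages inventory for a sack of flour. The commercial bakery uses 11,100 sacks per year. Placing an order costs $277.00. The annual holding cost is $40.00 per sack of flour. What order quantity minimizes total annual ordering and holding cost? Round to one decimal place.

Q* ≈ 392.1 sacks

EOQ = √(2DS / H) = √(2 × 11,100 × 277 / 40).
= √(6,149,400 / 40) = √153,735 ≈ 392.091.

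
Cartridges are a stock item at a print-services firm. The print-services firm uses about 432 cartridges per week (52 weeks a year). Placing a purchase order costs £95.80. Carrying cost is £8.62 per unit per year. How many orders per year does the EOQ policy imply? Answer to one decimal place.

N ≈ 31.8 orders per year

Annual demand D = 432 × 52 = 22,464.
EOQ = √(2DS/H) = √(2 × 22,464 × 95.8 / 8.62) ≈ 706.62.
Orders per year = D / Q* = 22,464 / 706.62 ≈ 31.791.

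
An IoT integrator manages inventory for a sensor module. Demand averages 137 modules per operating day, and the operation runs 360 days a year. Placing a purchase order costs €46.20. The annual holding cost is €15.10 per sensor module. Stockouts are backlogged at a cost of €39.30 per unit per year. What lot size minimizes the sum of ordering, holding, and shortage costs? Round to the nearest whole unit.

Q* ≈ 646 modules

Annual demand D = 137 × 360 = 49,320.
With planned backorders, Q* = √(2DS/H) · √((H+B)/B).
√(2DS/H) = √(2 × 49,320 × 46.2 / 15.1) = 549.363.
√((H+B)/B) = √((15.1+39.3)/39.3) = 1.1765.
Q* ≈ 646.342.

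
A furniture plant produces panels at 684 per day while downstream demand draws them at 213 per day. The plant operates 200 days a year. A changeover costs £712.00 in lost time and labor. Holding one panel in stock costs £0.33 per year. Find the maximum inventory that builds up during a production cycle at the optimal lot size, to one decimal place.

I_max ≈ 11,250.8 panels

Annual demand D = 213 × 200 = 42,600.
Production build-up factor (1 − d/p) = 1 − 213/684 = 0.6886.
Q* = √(2DS / (H(1 − d/p))) = √(2 × 42,600 × 712 / (0.33 × 0.6886)).
= √(60,662,400 / 0.2272) ≈ 16338.810.
Maximum inventory = Q*(1 − d/p) = 16338.810 × 0.6886 ≈ 11250.847.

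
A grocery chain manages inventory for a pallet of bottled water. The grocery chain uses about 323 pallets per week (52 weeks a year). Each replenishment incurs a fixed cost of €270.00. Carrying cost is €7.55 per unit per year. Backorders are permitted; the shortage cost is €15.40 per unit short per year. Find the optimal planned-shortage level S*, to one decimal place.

S* ≈ 440.2 pallets

Annual demand D = 323 × 52 = 16,796.
With planned backorders, Q* = √(2DS/H) · √((H+B)/B).
√(2DS/H) = √(2 × 16,796 × 270 / 7.55) = 1096.040.
√((H+B)/B) = √((7.55+15.4)/15.4) = 1.2208.
Q* ≈ 1338.004.
S* = Q* · H/(H+B) = 1338.004 × 7.55/22.95 ≈ 440.171.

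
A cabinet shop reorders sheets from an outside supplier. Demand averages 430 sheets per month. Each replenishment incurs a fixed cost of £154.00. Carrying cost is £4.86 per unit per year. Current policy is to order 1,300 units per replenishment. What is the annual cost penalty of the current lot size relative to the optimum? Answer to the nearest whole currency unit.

Extra cost ≈ £991 per year

Annual demand D = 430 × 12 = 5,160.
EOQ = √(2DS/H) = √(2 × 5,160 × 154 / 4.86) ≈ 571.85.
Cost at Q* = (D/Q*)S + (Q*/2)H = √(2DSH) ≈ £2,779.19.
Cost at Q = 1,300: (5,160/1,300)×154 + (1,300/2)×4.86 = £611.26 + £3,159.00 = £3,770.26.
Excess = £3,770.26 − £2,779.19 = £991.07.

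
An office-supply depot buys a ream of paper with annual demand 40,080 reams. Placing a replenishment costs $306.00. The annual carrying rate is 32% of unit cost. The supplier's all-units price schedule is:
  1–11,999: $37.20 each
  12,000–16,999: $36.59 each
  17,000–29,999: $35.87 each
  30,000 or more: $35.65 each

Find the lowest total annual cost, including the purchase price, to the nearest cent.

Holding cost per unit per year at price C is H = 0.32·C.
Evaluate total cost at each tier's feasible EOQ or, if the EOQ is below the tier, at the tier's minimum quantity.
EOQ at $37.20 = 1435.5 (feasible in tier 1): TC = 40,080×$37.20 + (40,080/1435.5)×306 + (1435.5/2)×0.32×$37.20 = $1,508,063.80.
EOQ at $36.59 = 1447.4 < 12000, so use break Q=12000: TC = 40,080×$36.59 + (40,080/12000.0)×306 + (12000.0/2)×0.32×$36.59 = $1,537,802.04.
EOQ at $35.87 = 1461.8 < 17000, so use break Q=17000: TC = 40,080×$35.87 + (40,080/17000.0)×306 + (17000.0/2)×0.32×$35.87 = $1,535,957.44.
EOQ at $35.65 = 1466.3 < 30000, so use break Q=30000: TC = 40,080×$35.65 + (40,080/30000.0)×306 + (30000.0/2)×0.32×$35.65 = $1,600,380.82.
Lowest total cost among the candidates is at Q = 1435.5.

TC* ≈ $1,508,063.80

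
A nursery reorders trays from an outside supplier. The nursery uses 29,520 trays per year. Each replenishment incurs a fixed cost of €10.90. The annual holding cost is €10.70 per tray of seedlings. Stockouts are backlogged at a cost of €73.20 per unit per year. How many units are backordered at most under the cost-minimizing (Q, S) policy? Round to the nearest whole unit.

With planned backorders, Q* = √(2DS/H) · √((H+B)/B).
√(2DS/H) = √(2 × 29,520 × 10.9 / 10.7) = 245.242.
√((H+B)/B) = √((10.7+73.2)/73.2) = 1.0706.
Q* ≈ 262.555.
S* = Q* · H/(H+B) = 262.555 × 10.7/83.9 ≈ 33.484.

S* ≈ 33 trays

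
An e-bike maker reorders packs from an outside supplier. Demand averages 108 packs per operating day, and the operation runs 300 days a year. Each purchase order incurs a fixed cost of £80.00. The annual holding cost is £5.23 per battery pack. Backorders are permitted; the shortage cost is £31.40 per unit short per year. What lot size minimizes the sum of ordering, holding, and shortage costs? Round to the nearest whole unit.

Q* ≈ 1,075 packs

Annual demand D = 108 × 300 = 32,400.
With planned backorders, Q* = √(2DS/H) · √((H+B)/B).
√(2DS/H) = √(2 × 32,400 × 80 / 5.23) = 995.593.
√((H+B)/B) = √((5.23+31.4)/31.4) = 1.0801.
Q* ≈ 1075.314.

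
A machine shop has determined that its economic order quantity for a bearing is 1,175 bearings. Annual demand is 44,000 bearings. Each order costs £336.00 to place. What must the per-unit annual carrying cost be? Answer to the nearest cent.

Invert the EOQ relation Q*² = 2DS/H.
From Q* = √(2DS/H): H = 2DS / Q*² = 2 × 44,000 × 336 / 1,175² = 21.4164.

H ≈ £21.42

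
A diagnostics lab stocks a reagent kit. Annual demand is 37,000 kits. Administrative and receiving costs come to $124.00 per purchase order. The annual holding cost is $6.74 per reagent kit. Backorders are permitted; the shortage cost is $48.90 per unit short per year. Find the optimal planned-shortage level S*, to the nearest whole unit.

S* ≈ 151 kits

With planned backorders, Q* = √(2DS/H) · √((H+B)/B).
√(2DS/H) = √(2 × 37,000 × 124 / 6.74) = 1166.801.
√((H+B)/B) = √((6.74+48.9)/48.9) = 1.0667.
Q* ≈ 1244.617.
S* = Q* · H/(H+B) = 1244.617 × 6.74/55.64 ≈ 150.768.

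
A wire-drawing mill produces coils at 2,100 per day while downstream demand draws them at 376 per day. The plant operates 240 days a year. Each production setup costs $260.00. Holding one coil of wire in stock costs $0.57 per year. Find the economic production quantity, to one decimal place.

Annual demand D = 376 × 240 = 90,240.
Production build-up factor (1 − d/p) = 1 − 376/2,100 = 0.8210.
Q* = √(2DS / (H(1 − d/p))) = √(2 × 90,240 × 260 / (0.57 × 0.8210)).
= √(46,924,800 / 0.4679) ≈ 10013.936.

Q* ≈ 10,013.9 coils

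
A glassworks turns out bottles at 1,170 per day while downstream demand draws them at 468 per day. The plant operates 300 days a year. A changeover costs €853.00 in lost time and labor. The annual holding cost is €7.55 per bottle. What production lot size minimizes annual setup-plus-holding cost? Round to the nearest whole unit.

Annual demand D = 468 × 300 = 140,400.
Production build-up factor (1 − d/p) = 1 − 468/1,170 = 0.6000.
Q* = √(2DS / (H(1 − d/p))) = √(2 × 140,400 × 853 / (7.55 × 0.6000)).
= √(239,522,400 / 4.53) ≈ 7271.499.

Q* ≈ 7,271 bottles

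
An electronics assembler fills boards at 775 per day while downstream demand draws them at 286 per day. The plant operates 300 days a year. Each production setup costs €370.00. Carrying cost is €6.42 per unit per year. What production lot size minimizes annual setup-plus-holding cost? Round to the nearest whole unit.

Q* ≈ 3,959 boards

Annual demand D = 286 × 300 = 85,800.
Production build-up factor (1 − d/p) = 1 − 286/775 = 0.6310.
Q* = √(2DS / (H(1 − d/p))) = √(2 × 85,800 × 370 / (6.42 × 0.6310)).
= √(63,492,000 / 4.0508) ≈ 3959.027.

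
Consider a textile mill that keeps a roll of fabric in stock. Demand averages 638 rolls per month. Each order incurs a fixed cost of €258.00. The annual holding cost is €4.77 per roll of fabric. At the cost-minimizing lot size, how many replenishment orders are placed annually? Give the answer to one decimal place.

N ≈ 8.4 orders per year

Annual demand D = 638 × 12 = 7,656.
The optimal lot size = √(2DS/H) = √(2 × 7,656 × 258 / 4.77) ≈ 910.05.
Orders per year = D / Q* = 7,656 / 910.05 ≈ 8.413.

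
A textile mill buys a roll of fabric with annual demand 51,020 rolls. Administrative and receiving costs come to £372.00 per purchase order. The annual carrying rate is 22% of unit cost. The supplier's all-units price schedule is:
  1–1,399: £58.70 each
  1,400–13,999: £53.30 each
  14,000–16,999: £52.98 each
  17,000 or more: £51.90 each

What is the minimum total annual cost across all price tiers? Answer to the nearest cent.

Holding cost per unit per year at price C is H = 0.22·C.
Evaluate total cost at each tier's feasible EOQ or, if the EOQ is below the tier, at the tier's minimum quantity.
Tier 1 (£58.70): EOQ = 1714.5 exceeds tier's upper bound 1399, so this tier is dominated.
EOQ at £53.30 = 1799.2 (feasible in tier 2): TC = 51,020×£53.30 + (51,020/1799.2)×372 + (1799.2/2)×0.22×£53.30 = £2,740,463.53.
EOQ at £52.98 = 1804.6 < 14000, so use break Q=14000: TC = 51,020×£52.98 + (51,020/14000.0)×372 + (14000.0/2)×0.22×£52.98 = £2,785,984.47.
EOQ at £51.90 = 1823.3 < 17000, so use break Q=17000: TC = 51,020×£51.90 + (51,020/17000.0)×372 + (17000.0/2)×0.22×£51.90 = £2,746,107.44.
Lowest total cost among the candidates is at Q = 1799.2.

TC* ≈ £2,740,463.53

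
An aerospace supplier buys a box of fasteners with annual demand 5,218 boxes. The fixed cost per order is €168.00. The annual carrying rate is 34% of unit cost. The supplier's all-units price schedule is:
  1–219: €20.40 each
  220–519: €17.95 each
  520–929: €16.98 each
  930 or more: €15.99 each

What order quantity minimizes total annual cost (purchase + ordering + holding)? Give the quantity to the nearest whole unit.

Holding cost per unit per year at price C is H = 0.34·C.
Evaluate total cost at each tier's feasible EOQ or, if the EOQ is below the tier, at the tier's minimum quantity.
Tier 1 (€20.40): EOQ = 502.8 exceeds tier's upper bound 219, so this tier is dominated.
Tier 2 (€17.95): EOQ = 536.0 exceeds tier's upper bound 519, so this tier is dominated.
EOQ at €16.98 = 551.1 (feasible in tier 3): TC = 5,218×€16.98 + (5,218/551.1)×168 + (551.1/2)×0.34×€16.98 = €91,783.13.
EOQ at €15.99 = 567.9 < 930, so use break Q=930: TC = 5,218×€15.99 + (5,218/930.0)×168 + (930.0/2)×0.34×€15.99 = €86,906.45.
Lowest total cost is €86,906.45 at Q = 930.0.

Q* ≈ 930 boxes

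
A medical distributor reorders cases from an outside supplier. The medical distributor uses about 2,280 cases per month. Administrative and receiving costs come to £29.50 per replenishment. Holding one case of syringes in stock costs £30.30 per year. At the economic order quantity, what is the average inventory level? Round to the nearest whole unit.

Average inventory ≈ 115 cases

Annual demand D = 2,280 × 12 = 27,360.
The optimal lot size = √(2DS/H) = √(2 × 27,360 × 29.5 / 30.3) ≈ 230.81.
Average inventory = Q*/2 ≈ 230.81 / 2 = 115.407.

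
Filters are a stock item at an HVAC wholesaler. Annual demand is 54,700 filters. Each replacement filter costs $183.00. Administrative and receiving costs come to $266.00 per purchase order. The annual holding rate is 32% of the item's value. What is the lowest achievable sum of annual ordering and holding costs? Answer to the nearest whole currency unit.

Holding cost H = 0.32 × $183.00 = $58.5600 per unit per year.
EOQ = √(2DS/H) = √(2 × 54,700 × 266 / 58.56) ≈ 704.93.
At Q*, ordering cost (D/Q*)S equals holding cost (Q*/2)H, each = √(DSH/2).
Minimum total = √(2DSH) = √(2 × 54,700 × 266 × 58.56) ≈ 41280.981.

TC* ≈ $41,281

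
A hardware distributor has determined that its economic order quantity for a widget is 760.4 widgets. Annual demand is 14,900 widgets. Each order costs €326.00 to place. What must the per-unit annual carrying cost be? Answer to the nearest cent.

The basic EOQ model gives Q* = √(2DS/H); rearrange for the unknown.
From Q* = √(2DS/H): H = 2DS / Q*² = 2 × 14,900 × 326 / 760.4² = 16.8016.

H ≈ €16.80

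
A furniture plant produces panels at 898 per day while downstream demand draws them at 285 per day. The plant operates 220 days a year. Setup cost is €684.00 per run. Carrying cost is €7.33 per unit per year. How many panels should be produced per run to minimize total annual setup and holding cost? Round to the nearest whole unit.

Annual demand D = 285 × 220 = 62,700.
Production build-up factor (1 − d/p) = 1 − 285/898 = 0.6826.
Q* = √(2DS / (H(1 − d/p))) = √(2 × 62,700 × 684 / (7.33 × 0.6826)).
= √(85,773,600 / 5.0037) ≈ 4140.309.

Q* ≈ 4,140 panels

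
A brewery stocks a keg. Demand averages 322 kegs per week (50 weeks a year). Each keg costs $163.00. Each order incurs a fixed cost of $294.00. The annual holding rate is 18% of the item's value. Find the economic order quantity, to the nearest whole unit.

Annual demand D = 322 × 50 = 16,100.
Holding cost H = 0.18 × $163.00 = $29.3400 per unit per year.
EOQ = √(2DS / H) = √(2 × 16,100 × 294 / 29.34).
= √(9,466,800 / 29.34) = √322,658.4867 ≈ 568.030.

Q* ≈ 568 kegs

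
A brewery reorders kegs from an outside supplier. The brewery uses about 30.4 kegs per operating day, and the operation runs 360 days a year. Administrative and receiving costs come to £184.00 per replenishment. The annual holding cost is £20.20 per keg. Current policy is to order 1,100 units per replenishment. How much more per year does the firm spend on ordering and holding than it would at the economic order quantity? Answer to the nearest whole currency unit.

Annual demand D = 30.4 × 360 = 10,944.
EOQ = √(2DS/H) = √(2 × 10,944 × 184 / 20.2) ≈ 446.52.
Cost at Q* = (D/Q*)S + (Q*/2)H = √(2DSH) ≈ £9,019.61.
Cost at Q = 1,100: (10,944/1,100)×184 + (1,100/2)×20.2 = £1,830.63 + £11,110.00 = £12,940.63.
Excess = £12,940.63 − £9,019.61 = £3,921.03.

Extra cost ≈ £3,921 per year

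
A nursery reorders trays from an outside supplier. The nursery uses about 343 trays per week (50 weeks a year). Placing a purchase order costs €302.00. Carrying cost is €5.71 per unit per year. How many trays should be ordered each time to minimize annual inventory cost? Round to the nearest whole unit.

Annual demand D = 343 × 50 = 17,150.
EOQ = √(2DS / H) = √(2 × 17,150 × 302 / 5.71).
= √(10,358,600 / 5.71) = √1,814,115.5867 ≈ 1346.891.

Q* ≈ 1,347 trays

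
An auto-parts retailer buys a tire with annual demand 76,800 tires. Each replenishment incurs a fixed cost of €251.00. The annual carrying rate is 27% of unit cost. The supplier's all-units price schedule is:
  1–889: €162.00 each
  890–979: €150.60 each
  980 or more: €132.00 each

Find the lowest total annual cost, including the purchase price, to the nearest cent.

Holding cost per unit per year at price C is H = 0.27·C.
Candidates are each tier's EOQ (if it falls in that tier) and each price-break quantity.
Tier 1 (€162.00): EOQ = 938.8 exceeds tier's upper bound 889, so this tier is dominated.
EOQ at €150.60 = 973.7 (feasible in tier 2): TC = 76,800×€150.60 + (76,800/973.7)×251 + (973.7/2)×0.27×€150.60 = €11,605,673.77.
EOQ at €132.00 = 1040.1 (feasible in tier 3): TC = 76,800×€132.00 + (76,800/1040.1)×251 + (1040.1/2)×0.27×€132.00 = €10,174,668.18.
Lowest total cost among the candidates is at Q = 1040.1.

TC* ≈ €10,174,668.18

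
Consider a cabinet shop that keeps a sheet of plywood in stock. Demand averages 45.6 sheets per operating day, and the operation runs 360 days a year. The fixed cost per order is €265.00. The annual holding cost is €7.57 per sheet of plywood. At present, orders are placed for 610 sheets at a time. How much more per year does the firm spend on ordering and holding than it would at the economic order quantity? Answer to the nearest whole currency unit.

Annual demand D = 45.6 × 360 = 16,416.
EOQ = √(2DS/H) = √(2 × 16,416 × 265 / 7.57) ≈ 1072.07.
Cost at Q* = (D/Q*)S + (Q*/2)H = √(2DSH) ≈ €8,115.58.
Cost at Q = 610: (16,416/610)×265 + (610/2)×7.57 = €7,131.54 + €2,308.85 = €9,440.39.
Excess = €9,440.39 − €8,115.58 = €1,324.81.

Extra cost ≈ €1,325 per year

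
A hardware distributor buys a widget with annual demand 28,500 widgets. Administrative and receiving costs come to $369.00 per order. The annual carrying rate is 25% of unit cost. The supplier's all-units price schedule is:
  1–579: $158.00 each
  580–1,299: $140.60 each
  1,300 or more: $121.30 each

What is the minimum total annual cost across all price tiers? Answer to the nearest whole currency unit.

TC* ≈ $3,484,851

Holding cost per unit per year at price C is H = 0.25·C.
Evaluate total cost at each tier's feasible EOQ or, if the EOQ is below the tier, at the tier's minimum quantity.
Tier 1 ($158.00): EOQ = 729.7 exceeds tier's upper bound 579, so this tier is dominated.
EOQ at $140.60 = 773.5 (feasible in tier 2): TC = 28,500×$140.60 + (28,500/773.5)×369 + (773.5/2)×0.25×$140.60 = $4,034,290.25.
EOQ at $121.30 = 832.8 < 1300, so use break Q=1300: TC = 28,500×$121.30 + (28,500/1300.0)×369 + (1300.0/2)×0.25×$121.30 = $3,484,850.87.
Lowest total cost among the candidates is at Q = 1300.0.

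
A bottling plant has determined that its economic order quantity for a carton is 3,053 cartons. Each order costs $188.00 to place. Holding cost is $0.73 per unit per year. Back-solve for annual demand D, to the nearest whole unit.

D ≈ 18,096 cartons per year

Squaring Q* = √(2DS/H) gives Q*² = 2DS/H.
From Q* = √(2DS/H): D = Q*²H / (2S) = 3,053² × 0.73 / (2 × 188) = 18096.252.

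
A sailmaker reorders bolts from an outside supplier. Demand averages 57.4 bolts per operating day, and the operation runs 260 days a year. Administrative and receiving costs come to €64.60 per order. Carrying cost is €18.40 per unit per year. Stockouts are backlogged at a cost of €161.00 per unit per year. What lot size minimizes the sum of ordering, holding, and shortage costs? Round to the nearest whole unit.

Annual demand D = 57.4 × 260 = 14,924.
With planned backorders, Q* = √(2DS/H) · √((H+B)/B).
√(2DS/H) = √(2 × 14,924 × 64.6 / 18.4) = 323.717.
√((H+B)/B) = √((18.4+161)/161) = 1.0556.
Q* ≈ 341.714.

Q* ≈ 342 bolts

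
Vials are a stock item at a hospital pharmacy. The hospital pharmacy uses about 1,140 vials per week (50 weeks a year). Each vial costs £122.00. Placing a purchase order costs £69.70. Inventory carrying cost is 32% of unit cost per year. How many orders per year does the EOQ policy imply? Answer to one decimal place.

N ≈ 126.3 orders per year

Annual demand D = 1,140 × 50 = 57,000.
Holding cost H = 0.32 × £122.00 = £39.0400 per unit per year.
Q* = √(2DS/H) = √(2 × 57,000 × 69.7 / 39.04) ≈ 451.14.
Orders per year = D / Q* = 57,000 / 451.14 ≈ 126.346.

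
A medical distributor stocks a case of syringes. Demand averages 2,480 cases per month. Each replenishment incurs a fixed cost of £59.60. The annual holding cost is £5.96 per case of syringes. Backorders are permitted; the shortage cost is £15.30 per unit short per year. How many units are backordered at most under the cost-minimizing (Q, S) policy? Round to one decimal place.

S* ≈ 254.9 cases

Annual demand D = 2,480 × 12 = 29,760.
With planned backorders, Q* = √(2DS/H) · √((H+B)/B).
√(2DS/H) = √(2 × 29,760 × 59.6 / 5.96) = 771.492.
√((H+B)/B) = √((5.96+15.3)/15.3) = 1.1788.
Q* ≈ 909.426.
S* = Q* · H/(H+B) = 909.426 × 5.96/21.26 ≈ 254.947.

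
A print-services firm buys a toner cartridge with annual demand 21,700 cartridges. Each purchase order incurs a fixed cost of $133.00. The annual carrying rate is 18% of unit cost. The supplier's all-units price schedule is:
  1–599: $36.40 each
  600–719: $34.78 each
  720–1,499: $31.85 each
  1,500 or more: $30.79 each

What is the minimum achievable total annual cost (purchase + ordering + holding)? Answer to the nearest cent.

Holding cost per unit per year at price C is H = 0.18·C.
Evaluate total cost at each tier's feasible EOQ or, if the EOQ is below the tier, at the tier's minimum quantity.
Tier 1 ($36.40): EOQ = 938.6 exceeds tier's upper bound 599, so this tier is dominated.
Tier 2 ($34.78): EOQ = 960.2 exceeds tier's upper bound 719, so this tier is dominated.
EOQ at $31.85 = 1003.4 (feasible in tier 3): TC = 21,700×$31.85 + (21,700/1003.4)×133 + (1003.4/2)×0.18×$31.85 = $696,897.57.
EOQ at $30.79 = 1020.5 < 1500, so use break Q=1500: TC = 21,700×$30.79 + (21,700/1500.0)×133 + (1500.0/2)×0.18×$30.79 = $674,223.72.
Lowest total cost among the candidates is at Q = 1500.0.

TC* ≈ $674,223.72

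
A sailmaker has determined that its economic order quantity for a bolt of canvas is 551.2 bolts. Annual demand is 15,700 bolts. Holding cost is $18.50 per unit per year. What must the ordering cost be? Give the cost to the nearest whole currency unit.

S ≈ $179

The basic EOQ model gives Q* = √(2DS/H); rearrange for the unknown.
From Q* = √(2DS/H): S = Q*²H / (2D) = 551.2² × 18.5 / (2 × 15,700) = 179.0031.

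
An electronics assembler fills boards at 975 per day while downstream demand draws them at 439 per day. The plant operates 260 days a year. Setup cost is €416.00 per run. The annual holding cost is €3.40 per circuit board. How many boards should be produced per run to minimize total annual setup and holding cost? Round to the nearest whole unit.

Annual demand D = 439 × 260 = 114,140.
Production build-up factor (1 − d/p) = 1 − 439/975 = 0.5497.
Q* = √(2DS / (H(1 − d/p))) = √(2 × 114,140 × 416 / (3.4 × 0.5497)).
= √(94,964,480 / 1.8691) ≈ 7127.891.

Q* ≈ 7,128 boards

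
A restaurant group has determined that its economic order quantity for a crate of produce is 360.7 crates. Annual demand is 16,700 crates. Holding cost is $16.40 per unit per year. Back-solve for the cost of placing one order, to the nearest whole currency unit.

Squaring Q* = √(2DS/H) gives Q*² = 2DS/H.
From Q* = √(2DS/H): S = Q*²H / (2D) = 360.7² × 16.4 / (2 × 16,700) = 63.8836.

S ≈ $64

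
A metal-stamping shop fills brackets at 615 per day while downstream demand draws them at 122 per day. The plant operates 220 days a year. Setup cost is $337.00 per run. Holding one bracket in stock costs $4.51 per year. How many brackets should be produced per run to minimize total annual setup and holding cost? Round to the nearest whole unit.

Annual demand D = 122 × 220 = 26,840.
Production build-up factor (1 − d/p) = 1 − 122/615 = 0.8016.
Q* = √(2DS / (H(1 − d/p))) = √(2 × 26,840 × 337 / (4.51 × 0.8016)).
= √(18,090,160 / 3.6153) ≈ 2236.902.

Q* ≈ 2,237 brackets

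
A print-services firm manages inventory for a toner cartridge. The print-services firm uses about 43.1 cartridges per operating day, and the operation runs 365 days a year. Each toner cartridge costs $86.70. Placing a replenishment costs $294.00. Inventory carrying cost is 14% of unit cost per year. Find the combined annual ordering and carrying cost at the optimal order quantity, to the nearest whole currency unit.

Annual demand D = 43.1 × 365 = 15,731.5.
Holding cost H = 0.14 × $86.70 = $12.1380 per unit per year.
EOQ = √(2DS/H) = √(2 × 15,731.5 × 294 / 12.138) ≈ 872.97.
At Q*, ordering cost (D/Q*)S equals holding cost (Q*/2)H, each = √(DSH/2).
Minimum total = √(2DSH) = √(2 × 15,731.5 × 294 × 12.138) ≈ 10596.130.

TC* ≈ $10,596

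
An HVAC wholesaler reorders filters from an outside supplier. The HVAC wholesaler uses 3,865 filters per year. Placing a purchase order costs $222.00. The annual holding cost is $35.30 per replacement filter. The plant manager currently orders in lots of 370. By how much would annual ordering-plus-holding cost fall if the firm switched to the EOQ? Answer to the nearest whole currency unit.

EOQ = √(2DS/H) = √(2 × 3,865 × 222 / 35.3) ≈ 220.48.
Cost at Q* = (D/Q*)S + (Q*/2)H = √(2DSH) ≈ $7,783.12.
Cost at Q = 370: (3,865/370)×222 + (370/2)×35.3 = $2,319.00 + $6,530.50 = $8,849.50.
Excess = $8,849.50 − $7,783.12 = $1,066.38.

Extra cost ≈ $1,066 per year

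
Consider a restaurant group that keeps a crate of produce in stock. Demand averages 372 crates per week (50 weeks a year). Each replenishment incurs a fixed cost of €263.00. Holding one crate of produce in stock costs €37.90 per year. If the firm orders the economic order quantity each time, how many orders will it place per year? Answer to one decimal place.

Annual demand D = 372 × 50 = 18,600.
EOQ = √(2DS/H) = √(2 × 18,600 × 263 / 37.9) ≈ 508.08.
Orders per year = D / Q* = 18,600 / 508.08 ≈ 36.609.

N ≈ 36.6 orders per year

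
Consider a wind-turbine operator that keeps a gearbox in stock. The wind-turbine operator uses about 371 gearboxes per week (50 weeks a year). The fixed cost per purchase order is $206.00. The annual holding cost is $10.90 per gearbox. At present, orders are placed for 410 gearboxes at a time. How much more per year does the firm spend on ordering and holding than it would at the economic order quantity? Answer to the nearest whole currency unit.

Annual demand D = 371 × 50 = 18,550.
EOQ = √(2DS/H) = √(2 × 18,550 × 206 / 10.9) ≈ 837.35.
Cost at Q* = (D/Q*)S + (Q*/2)H = √(2DSH) ≈ $9,127.12.
Cost at Q = 410: (18,550/410)×206 + (410/2)×10.9 = $9,320.24 + $2,234.50 = $11,554.74.
Excess = $11,554.74 − $9,127.12 = $2,427.62.

Extra cost ≈ $2,428 per year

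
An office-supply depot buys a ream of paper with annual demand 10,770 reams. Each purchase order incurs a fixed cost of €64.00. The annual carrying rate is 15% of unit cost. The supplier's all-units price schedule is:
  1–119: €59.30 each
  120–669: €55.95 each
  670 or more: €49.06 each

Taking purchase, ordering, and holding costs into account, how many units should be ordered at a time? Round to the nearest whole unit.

Holding cost per unit per year at price C is H = 0.15·C.
For each price level, check whether its EOQ is feasible; otherwise the best quantity at that price is the breakpoint.
Tier 1 (€59.30): EOQ = 393.7 exceeds tier's upper bound 119, so this tier is dominated.
EOQ at €55.95 = 405.3 (feasible in tier 2): TC = 10,770×€55.95 + (10,770/405.3)×64 + (405.3/2)×0.15×€55.95 = €605,982.91.
EOQ at €49.06 = 432.8 < 670, so use break Q=670: TC = 10,770×€49.06 + (10,770/670.0)×64 + (670.0/2)×0.15×€49.06 = €531,870.24.
Lowest total cost is €531,870.24 at Q = 670.0.

Q* ≈ 670 reams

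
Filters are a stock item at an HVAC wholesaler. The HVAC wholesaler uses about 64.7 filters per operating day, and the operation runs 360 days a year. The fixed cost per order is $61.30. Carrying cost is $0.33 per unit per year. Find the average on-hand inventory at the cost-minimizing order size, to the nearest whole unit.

Average inventory ≈ 1,471 filters

Annual demand D = 64.7 × 360 = 23,292.
The optimal lot size = √(2DS/H) = √(2 × 23,292 × 61.3 / 0.33) ≈ 2941.65.
Average inventory = Q*/2 ≈ 2941.65 / 2 = 1470.827.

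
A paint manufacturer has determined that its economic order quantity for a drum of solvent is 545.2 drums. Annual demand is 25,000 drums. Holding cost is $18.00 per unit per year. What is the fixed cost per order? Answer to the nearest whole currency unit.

The basic EOQ model gives Q* = √(2DS/H); rearrange for the unknown.
From Q* = √(2DS/H): S = Q*²H / (2D) = 545.2² × 18 / (2 × 25,000) = 107.0075.

S ≈ $107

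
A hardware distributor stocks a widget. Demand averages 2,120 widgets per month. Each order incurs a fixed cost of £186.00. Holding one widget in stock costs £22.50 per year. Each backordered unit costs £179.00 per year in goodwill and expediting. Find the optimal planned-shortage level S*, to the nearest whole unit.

S* ≈ 77 widgets

Annual demand D = 2,120 × 12 = 25,440.
With planned backorders, Q* = √(2DS/H) · √((H+B)/B).
√(2DS/H) = √(2 × 25,440 × 186 / 22.5) = 648.543.
√((H+B)/B) = √((22.5+179)/179) = 1.0610.
Q* ≈ 688.097.
S* = Q* · H/(H+B) = 688.097 × 22.5/201.5 ≈ 76.835.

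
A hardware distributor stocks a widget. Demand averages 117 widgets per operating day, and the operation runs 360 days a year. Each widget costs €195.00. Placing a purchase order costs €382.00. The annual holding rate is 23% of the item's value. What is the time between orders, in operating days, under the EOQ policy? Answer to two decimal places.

Annual demand D = 117 × 360 = 42,120.
Holding cost H = 0.23 × €195.00 = €44.8500 per unit per year.
EOQ = √(2DS/H) = √(2 × 42,120 × 382 / 44.85) ≈ 847.05.
Cycle time = Q*/D × 360 = 847.05 / 42,120 × 360 ≈ 7.240 days.

T ≈ 7.24 days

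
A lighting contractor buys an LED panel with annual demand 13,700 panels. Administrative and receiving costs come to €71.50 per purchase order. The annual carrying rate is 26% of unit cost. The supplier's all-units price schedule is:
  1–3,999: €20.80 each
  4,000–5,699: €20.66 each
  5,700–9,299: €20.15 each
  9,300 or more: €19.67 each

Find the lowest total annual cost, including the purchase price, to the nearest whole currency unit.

Holding cost per unit per year at price C is H = 0.26·C.
Candidates are each tier's EOQ (if it falls in that tier) and each price-break quantity.
EOQ at €20.80 = 601.9 (feasible in tier 1): TC = 13,700×€20.80 + (13,700/601.9)×71.5 + (601.9/2)×0.26×€20.80 = €288,214.97.
EOQ at €20.66 = 603.9 < 4000, so use break Q=4000: TC = 13,700×€20.66 + (13,700/4000.0)×71.5 + (4000.0/2)×0.26×€20.66 = €294,030.09.
EOQ at €20.15 = 611.5 < 5700, so use break Q=5700: TC = 13,700×€20.15 + (13,700/5700.0)×71.5 + (5700.0/2)×0.26×€20.15 = €291,158.00.
EOQ at €19.67 = 618.9 < 9300, so use break Q=9300: TC = 13,700×€19.67 + (13,700/9300.0)×71.5 + (9300.0/2)×0.26×€19.67 = €293,365.36.
Lowest total cost among the candidates is at Q = 601.9.

TC* ≈ €288,215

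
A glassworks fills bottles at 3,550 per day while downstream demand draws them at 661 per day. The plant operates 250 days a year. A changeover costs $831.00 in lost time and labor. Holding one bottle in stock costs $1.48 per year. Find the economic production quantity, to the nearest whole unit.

Q* ≈ 15,101 bottles

Annual demand D = 661 × 250 = 165,250.
Production build-up factor (1 − d/p) = 1 − 661/3,550 = 0.8138.
Q* = √(2DS / (H(1 − d/p))) = √(2 × 165,250 × 831 / (1.48 × 0.8138)).
= √(274,645,500 / 1.2044) ≈ 15100.655.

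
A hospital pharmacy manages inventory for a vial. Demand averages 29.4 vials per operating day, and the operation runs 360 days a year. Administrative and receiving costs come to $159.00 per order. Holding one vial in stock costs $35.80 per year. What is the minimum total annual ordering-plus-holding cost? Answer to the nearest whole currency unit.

TC* ≈ $10,977

Annual demand D = 29.4 × 360 = 10,584.
EOQ = √(2DS/H) = √(2 × 10,584 × 159 / 35.8) ≈ 306.62.
At Q*, ordering cost (D/Q*)S equals holding cost (Q*/2)H, each = √(DSH/2).
Minimum total = √(2DSH) = √(2 × 10,584 × 159 × 35.8) ≈ 10976.907.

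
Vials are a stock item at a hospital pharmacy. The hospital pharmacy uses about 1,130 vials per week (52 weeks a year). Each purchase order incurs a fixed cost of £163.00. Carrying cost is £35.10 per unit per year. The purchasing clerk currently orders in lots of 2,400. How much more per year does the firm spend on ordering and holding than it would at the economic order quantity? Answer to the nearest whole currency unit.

Extra cost ≈ £20,181 per year

Annual demand D = 1,130 × 52 = 58,760.
EOQ = √(2DS/H) = √(2 × 58,760 × 163 / 35.1) ≈ 738.75.
Cost at Q* = (D/Q*)S + (Q*/2)H = √(2DSH) ≈ £25,930.04.
Cost at Q = 2,400: (58,760/2,400)×163 + (2,400/2)×35.1 = £3,990.78 + £42,120.00 = £46,110.78.
Excess = £46,110.78 − £25,930.04 = £20,180.74.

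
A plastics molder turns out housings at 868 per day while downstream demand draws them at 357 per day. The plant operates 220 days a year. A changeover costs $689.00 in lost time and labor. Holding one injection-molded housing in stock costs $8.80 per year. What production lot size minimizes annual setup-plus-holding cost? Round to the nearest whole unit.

Q* ≈ 4,571 housings

Annual demand D = 357 × 220 = 78,540.
Production build-up factor (1 − d/p) = 1 − 357/868 = 0.5887.
Q* = √(2DS / (H(1 − d/p))) = √(2 × 78,540 × 689 / (8.8 × 0.5887)).
= √(108,228,120 / 5.1806) ≈ 4570.652.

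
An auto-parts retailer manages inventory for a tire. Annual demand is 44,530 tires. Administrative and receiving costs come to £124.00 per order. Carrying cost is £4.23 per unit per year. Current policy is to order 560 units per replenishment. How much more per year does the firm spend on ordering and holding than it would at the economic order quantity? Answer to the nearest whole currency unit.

Extra cost ≈ £4,210 per year

EOQ = √(2DS/H) = √(2 × 44,530 × 124 / 4.23) ≈ 1615.78.
Cost at Q* = (D/Q*)S + (Q*/2)H = √(2DSH) ≈ £6,834.75.
Cost at Q = 560: (44,530/560)×124 + (560/2)×4.23 = £9,860.21 + £1,184.40 = £11,044.61.
Excess = £11,044.61 − £6,834.75 = £4,209.87.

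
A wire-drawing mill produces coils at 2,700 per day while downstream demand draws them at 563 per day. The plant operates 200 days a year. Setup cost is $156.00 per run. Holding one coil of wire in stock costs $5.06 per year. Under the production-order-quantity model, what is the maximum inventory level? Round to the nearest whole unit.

I_max ≈ 2,344 coils

Annual demand D = 563 × 200 = 112,600.
Production build-up factor (1 − d/p) = 1 − 563/2,700 = 0.7915.
Q* = √(2DS / (H(1 − d/p))) = √(2 × 112,600 × 156 / (5.06 × 0.7915)).
= √(35,131,200 / 4.0049) ≈ 2961.767.
Maximum inventory = Q*(1 − d/p) = 2961.767 × 0.7915 ≈ 2344.184.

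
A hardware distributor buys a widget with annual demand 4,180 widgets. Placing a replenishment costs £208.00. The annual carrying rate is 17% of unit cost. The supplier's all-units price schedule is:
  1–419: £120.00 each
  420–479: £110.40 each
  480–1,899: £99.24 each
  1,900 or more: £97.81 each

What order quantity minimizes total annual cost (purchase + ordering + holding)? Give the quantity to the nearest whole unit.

Q* ≈ 480 widgets

Holding cost per unit per year at price C is H = 0.17·C.
Evaluate total cost at each tier's feasible EOQ or, if the EOQ is below the tier, at the tier's minimum quantity.
EOQ at £120.00 = 292.0 (feasible in tier 1): TC = 4,180×£120.00 + (4,180/292.0)×208 + (292.0/2)×0.17×£120.00 = £507,555.93.
EOQ at £110.40 = 304.4 < 420, so use break Q=420: TC = 4,180×£110.40 + (4,180/420.0)×208 + (420.0/2)×0.17×£110.40 = £467,483.38.
EOQ at £99.24 = 321.0 < 480, so use break Q=480: TC = 4,180×£99.24 + (4,180/480.0)×208 + (480.0/2)×0.17×£99.24 = £420,683.53.
EOQ at £97.81 = 323.4 < 1900, so use break Q=1900: TC = 4,180×£97.81 + (4,180/1900.0)×208 + (1900.0/2)×0.17×£97.81 = £425,099.71.
Lowest total cost is £420,683.53 at Q = 480.0.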